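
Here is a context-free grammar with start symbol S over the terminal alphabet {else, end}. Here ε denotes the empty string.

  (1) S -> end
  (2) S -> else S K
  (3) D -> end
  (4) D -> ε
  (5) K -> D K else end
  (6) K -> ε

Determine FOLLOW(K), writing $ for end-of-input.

FIRST(S): from S->end we get {end}; from S->else S K we get {else}. So FIRST(S) = {else, end}.
FIRST(D): from D->end we get {end}; from D->ε we get {ε}. So FIRST(D) = {ε, end}.
FIRST(K): from K->D K else end we get {else, end}; from K->ε we get {ε}. So FIRST(K) = {ε, else, end}.
FOLLOW(S) includes $ since S is the start symbol.
FOLLOW(S): in S->else S K, S is followed by K with FIRST {ε, else, end}; in S->else S K, the suffix after S is nullable (adds nothing new). Thus FOLLOW(S) = {$, else, end}.
FOLLOW(D): in K->D K else end, D is followed by K else end with FIRST {else, end}. Thus FOLLOW(D) = {else, end}.
FOLLOW(K): in S->else S K, the suffix after K is empty, so FOLLOW(K) ⊇ FOLLOW(S) = {$, else, end}; in K->D K else end, K is followed by else end with FIRST {else}. Thus FOLLOW(K) = {$, else, end}.

{$, else, end}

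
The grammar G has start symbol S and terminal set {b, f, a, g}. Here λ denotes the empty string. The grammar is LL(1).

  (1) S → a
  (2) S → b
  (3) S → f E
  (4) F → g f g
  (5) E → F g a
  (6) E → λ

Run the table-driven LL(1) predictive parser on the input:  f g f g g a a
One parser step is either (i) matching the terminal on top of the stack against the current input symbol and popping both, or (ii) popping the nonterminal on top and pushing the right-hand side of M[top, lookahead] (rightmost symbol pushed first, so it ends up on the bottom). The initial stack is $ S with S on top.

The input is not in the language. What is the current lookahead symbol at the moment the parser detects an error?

a

      Stack        Input            Action
   1  $ S          f g f g g a a $  expand S → f E
   2  $ E f        f g f g g a a $  match f
   3  $ E          g f g g a a $    expand E → F g a
   4  $ a g F      g f g g a a $    expand F → g f g
   5  $ a g g f g  g f g g a a $    match g
   6  $ a g g f    f g g a a $      match f
   7  $ a g g      g g a a $        match g
   8  $ a g        g a a $          match g
   9  $ a          a a $            match a
  10  $            a $              error: stack empty but input remains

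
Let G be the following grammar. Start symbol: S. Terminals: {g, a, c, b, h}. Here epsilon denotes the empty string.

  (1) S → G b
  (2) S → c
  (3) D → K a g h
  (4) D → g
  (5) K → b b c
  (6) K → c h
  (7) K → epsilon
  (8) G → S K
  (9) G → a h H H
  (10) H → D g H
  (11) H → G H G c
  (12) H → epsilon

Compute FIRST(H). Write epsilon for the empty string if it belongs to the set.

{epsilon, a, b, c, g}

FIRST(K): from K→b b c we get {b}; from K→c h we get {c}; from K→epsilon we get {epsilon}. So FIRST(K) = {epsilon, b, c}.
FIRST(D): from D→K a g h we get {a, b, c}; from D→g we get {g}. So FIRST(D) = {a, b, c, g}.
FIRST(S): from S→G b we get {a, c}; from S→c we get {c}. So FIRST(S) = {a, c}.
FIRST(G): from G→S K we get {a, c}; from G→a h H H we get {a}. So FIRST(G) = {a, c}.
FIRST(H): from H→D g H we get {a, b, c, g}; from H→G H G c we get {a, c}; from H→epsilon we get {epsilon}. So FIRST(H) = {epsilon, a, b, c, g}.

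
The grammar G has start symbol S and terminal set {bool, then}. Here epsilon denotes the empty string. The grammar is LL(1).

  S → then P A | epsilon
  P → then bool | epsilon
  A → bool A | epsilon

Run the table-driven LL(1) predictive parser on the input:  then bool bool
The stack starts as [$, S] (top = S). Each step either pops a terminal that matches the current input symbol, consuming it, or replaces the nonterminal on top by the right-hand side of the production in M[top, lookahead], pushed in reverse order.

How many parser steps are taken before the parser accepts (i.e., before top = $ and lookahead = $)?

step 1: stack=$ S  input=then bool bool $  — expand S → then P A
step 2: stack=$ A P then  input=then bool bool $  — match then
step 3: stack=$ A P  input=bool bool $  — expand P → epsilon
step 4: stack=$ A  input=bool bool $  — expand A → bool A
step 5: stack=$ A bool  input=bool bool $  — match bool
step 6: stack=$ A  input=bool $  — expand A → bool A
step 7: stack=$ A bool  input=bool $  — match bool
step 8: stack=$ A  input=$  — expand A → epsilon
Accept reached after 8 steps.

8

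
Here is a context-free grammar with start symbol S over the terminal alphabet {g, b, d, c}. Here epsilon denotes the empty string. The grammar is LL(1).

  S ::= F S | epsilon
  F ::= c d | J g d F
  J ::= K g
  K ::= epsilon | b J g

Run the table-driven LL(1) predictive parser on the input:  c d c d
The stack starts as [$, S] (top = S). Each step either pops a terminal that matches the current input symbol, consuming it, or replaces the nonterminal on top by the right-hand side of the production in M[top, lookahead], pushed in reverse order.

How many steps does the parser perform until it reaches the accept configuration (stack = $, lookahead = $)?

9

step 1: stack=$ S  input=c d c d $  — expand S ::= F S
step 2: stack=$ S F  input=c d c d $  — expand F ::= c d
step 3: stack=$ S d c  input=c d c d $  — match c
step 4: stack=$ S d  input=d c d $  — match d
step 5: stack=$ S  input=c d $  — expand S ::= F S
step 6: stack=$ S F  input=c d $  — expand F ::= c d
step 7: stack=$ S d c  input=c d $  — match c
step 8: stack=$ S d  input=d $  — match d
step 9: stack=$ S  input=$  — expand S ::= epsilon
Accept reached after 9 steps.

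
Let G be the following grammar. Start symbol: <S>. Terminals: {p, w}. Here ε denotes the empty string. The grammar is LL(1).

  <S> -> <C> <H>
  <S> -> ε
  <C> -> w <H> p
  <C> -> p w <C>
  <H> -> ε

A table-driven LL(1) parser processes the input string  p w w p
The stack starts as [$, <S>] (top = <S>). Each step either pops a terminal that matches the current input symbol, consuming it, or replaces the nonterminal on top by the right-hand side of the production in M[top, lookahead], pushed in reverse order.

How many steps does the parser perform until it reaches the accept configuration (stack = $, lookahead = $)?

step 1: stack=$ <S>  input=p w w p $  — expand <S> -> <C> <H>
step 2: stack=$ <H> <C>  input=p w w p $  — expand <C> -> p w <C>
step 3: stack=$ <H> <C> w p  input=p w w p $  — match p
step 4: stack=$ <H> <C> w  input=w w p $  — match w
step 5: stack=$ <H> <C>  input=w p $  — expand <C> -> w <H> p
step 6: stack=$ <H> p <H> w  input=w p $  — match w
step 7: stack=$ <H> p <H>  input=p $  — expand <H> -> ε
step 8: stack=$ <H> p  input=p $  — match p
step 9: stack=$ <H>  input=$  — expand <H> -> ε
Accept reached after 9 steps.

9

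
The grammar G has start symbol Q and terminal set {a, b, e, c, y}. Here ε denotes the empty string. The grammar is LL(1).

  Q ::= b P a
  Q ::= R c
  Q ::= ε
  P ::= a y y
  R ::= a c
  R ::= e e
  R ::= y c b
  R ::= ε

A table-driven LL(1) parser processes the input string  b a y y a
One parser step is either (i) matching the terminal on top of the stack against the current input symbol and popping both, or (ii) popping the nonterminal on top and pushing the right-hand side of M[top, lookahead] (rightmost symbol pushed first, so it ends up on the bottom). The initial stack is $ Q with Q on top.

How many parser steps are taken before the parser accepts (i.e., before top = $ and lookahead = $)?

     Stack      Input        Action
  1  $ Q        b a y y a $  expand Q ::= b P a
  2  $ a P b    b a y y a $  match b
  3  $ a P      a y y a $    expand P ::= a y y
  4  $ a y y a  a y y a $    match a
  5  $ a y y    y y a $      match y
  6  $ a y      y a $        match y
  7  $ a        a $          match a
Accept reached after 7 steps.

7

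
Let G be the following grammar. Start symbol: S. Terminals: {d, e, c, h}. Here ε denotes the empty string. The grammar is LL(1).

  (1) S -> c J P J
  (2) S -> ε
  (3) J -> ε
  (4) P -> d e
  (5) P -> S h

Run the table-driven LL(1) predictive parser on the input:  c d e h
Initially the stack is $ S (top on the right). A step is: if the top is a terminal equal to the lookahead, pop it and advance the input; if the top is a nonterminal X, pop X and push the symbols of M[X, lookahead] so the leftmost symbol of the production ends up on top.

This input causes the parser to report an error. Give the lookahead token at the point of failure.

     Stack      Input      Action
  1  $ S        c d e h $  expand S -> c J P J
  2  $ J P J c  c d e h $  match c
  3  $ J P J    d e h $    expand J -> ε
  4  $ J P      d e h $    expand P -> d e
  5  $ J e d    d e h $    match d
  6  $ J e      e h $      match e
  7  $ J        h $        expand J -> ε
  8  $          h $        error: stack empty but input remains

h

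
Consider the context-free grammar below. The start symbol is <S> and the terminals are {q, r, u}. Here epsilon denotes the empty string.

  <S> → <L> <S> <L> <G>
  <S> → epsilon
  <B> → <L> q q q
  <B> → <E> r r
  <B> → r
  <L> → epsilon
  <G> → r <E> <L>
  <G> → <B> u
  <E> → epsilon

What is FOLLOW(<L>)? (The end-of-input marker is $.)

FIRST(<L>) = {epsilon}
FIRST(<E>) = {epsilon}
FIRST(<B>) = {q, r}  (via <L> q q q, <E> r r)
FIRST(<G>) = {q, r}  (via <B> u)
FIRST(<S>) = {epsilon, q, r}  (via <L> <S> <L> <G>)
FOLLOW(<S>) includes $ since <S> is the start symbol.
FOLLOW(<S>): in <S>→<L> <S> <L> <G>, <S> is followed by <L> <G> with FIRST {q, r}. Thus FOLLOW(<S>) = {$, q, r}.
FOLLOW(<B>): in <G>→<B> u, <B> is followed by u with FIRST {u}. Thus FOLLOW(<B>) = {u}.
FOLLOW(<G>): in <S>→<L> <S> <L> <G>, the suffix after <G> is empty, so FOLLOW(<G>) ⊇ FOLLOW(<S>) = {$, q, r}. Thus FOLLOW(<G>) = {$, q, r}.
FOLLOW(<L>): in <S>→<L> <S> <L> <G> (occurrence 1), <L> is followed by <S> <L> <G> with FIRST {q, r}; in <S>→<L> <S> <L> <G> (occurrence 2), <L> is followed by <G> with FIRST {q, r}; in <B>→<L> q q q, <L> is followed by q q q with FIRST {q}; in <G>→r <E> <L>, the suffix after <L> is empty, so FOLLOW(<L>) ⊇ FOLLOW(<G>) = {$, q, r}. Thus FOLLOW(<L>) = {$, q, r}.
FOLLOW(<E>): in <B>→<E> r r, <E> is followed by r r with FIRST {r}; in <G>→r <E> <L>, <E> is followed by <L> with FIRST {epsilon}; in <G>→r <E> <L>, the suffix after <E> is nullable, so FOLLOW(<E>) ⊇ FOLLOW(<G>) = {$, q, r}. Thus FOLLOW(<E>) = {$, q, r}.

{$, q, r}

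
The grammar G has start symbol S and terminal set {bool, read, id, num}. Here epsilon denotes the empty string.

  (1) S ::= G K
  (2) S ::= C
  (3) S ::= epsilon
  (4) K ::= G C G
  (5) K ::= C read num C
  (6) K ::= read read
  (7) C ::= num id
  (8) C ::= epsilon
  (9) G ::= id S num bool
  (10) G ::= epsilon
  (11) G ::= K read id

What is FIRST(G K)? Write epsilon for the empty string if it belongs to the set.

FIRST(C) = {epsilon, num}
FIRST(S) = {epsilon, id, num, read}  (via G K, C)
FIRST(K) = {epsilon, id, num, read}  (via G C G, C read num C)
FIRST(G) = {epsilon, id, num, read}  (via K read id)
FIRST(G K): take FIRST of each symbol in turn, carrying on past any symbol whose FIRST contains epsilon; result {epsilon, id, num, read}.

{epsilon, id, num, read}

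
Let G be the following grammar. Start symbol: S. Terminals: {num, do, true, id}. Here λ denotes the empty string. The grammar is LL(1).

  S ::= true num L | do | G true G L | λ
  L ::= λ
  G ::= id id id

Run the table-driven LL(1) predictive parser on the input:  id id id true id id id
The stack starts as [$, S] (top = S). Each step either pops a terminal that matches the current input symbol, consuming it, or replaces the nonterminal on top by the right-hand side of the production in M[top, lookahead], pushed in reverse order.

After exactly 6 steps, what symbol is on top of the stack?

     Stack                Input                     Action
  1  $ S                  id id id true id id id $  expand S ::= G true G L
  2  $ L G true G         id id id true id id id $  expand G ::= id id id
  3  $ L G true id id id  id id id true id id id $  match id
  4  $ L G true id id     id id true id id id $     match id
  5  $ L G true id        id true id id id $        match id
  6  $ L G true           true id id id $           match true
Stack after step 6: $ L G (top = G).

G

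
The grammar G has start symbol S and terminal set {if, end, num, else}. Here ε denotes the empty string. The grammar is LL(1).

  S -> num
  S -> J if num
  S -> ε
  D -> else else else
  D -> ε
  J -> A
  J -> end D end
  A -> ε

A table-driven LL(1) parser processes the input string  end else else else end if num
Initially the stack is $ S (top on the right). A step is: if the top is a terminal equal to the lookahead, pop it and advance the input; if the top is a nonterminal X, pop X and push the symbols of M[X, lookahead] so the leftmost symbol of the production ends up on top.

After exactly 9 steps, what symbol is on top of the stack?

step 1: stack=$ S  input=end else else else end if num $  — expand S -> J if num
step 2: stack=$ num if J  input=end else else else end if num $  — expand J -> end D end
step 3: stack=$ num if end D end  input=end else else else end if num $  — match end
step 4: stack=$ num if end D  input=else else else end if num $  — expand D -> else else else
step 5: stack=$ num if end else else else  input=else else else end if num $  — match else
step 6: stack=$ num if end else else  input=else else end if num $  — match else
step 7: stack=$ num if end else  input=else end if num $  — match else
step 8: stack=$ num if end  input=end if num $  — match end
step 9: stack=$ num if  input=if num $  — match if
Stack after step 9: $ num (top = num).

num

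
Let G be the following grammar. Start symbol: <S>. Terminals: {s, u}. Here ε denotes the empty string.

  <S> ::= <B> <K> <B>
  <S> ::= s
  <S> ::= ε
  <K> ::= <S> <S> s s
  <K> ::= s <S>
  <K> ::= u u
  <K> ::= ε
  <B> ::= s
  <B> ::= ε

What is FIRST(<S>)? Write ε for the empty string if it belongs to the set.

{ε, s, u}

FIRST(<B>): from <B>::=s we get {s}; from <B>::=ε we get {ε}. So FIRST(<B>) = {ε, s}.
FIRST(<S>): from <S>::=<B> <K> <B> we get {ε, s, u}; from <S>::=s we get {s}; from <S>::=ε we get {ε}. So FIRST(<S>) = {ε, s, u}.
FIRST(<K>): from <K>::=<S> <S> s s we get {s, u}; from <K>::=s <S> we get {s}; from <K>::=u u we get {u}; from <K>::=ε we get {ε}. So FIRST(<K>) = {ε, s, u}.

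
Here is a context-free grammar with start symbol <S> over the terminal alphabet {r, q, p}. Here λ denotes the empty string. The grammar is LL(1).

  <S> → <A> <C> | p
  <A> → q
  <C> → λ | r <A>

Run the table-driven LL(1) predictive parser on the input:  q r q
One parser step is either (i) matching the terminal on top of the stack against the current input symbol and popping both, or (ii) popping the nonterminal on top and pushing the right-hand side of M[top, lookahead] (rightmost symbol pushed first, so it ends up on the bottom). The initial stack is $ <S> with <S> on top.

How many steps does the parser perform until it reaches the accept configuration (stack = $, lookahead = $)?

7

     Stack      Input    Action
  1  $ <S>      q r q $  expand <S> → <A> <C>
  2  $ <C> <A>  q r q $  expand <A> → q
  3  $ <C> q    q r q $  match q
  4  $ <C>      r q $    expand <C> → r <A>
  5  $ <A> r    r q $    match r
  6  $ <A>      q $      expand <A> → q
  7  $ q        q $      match q
Accept reached after 7 steps.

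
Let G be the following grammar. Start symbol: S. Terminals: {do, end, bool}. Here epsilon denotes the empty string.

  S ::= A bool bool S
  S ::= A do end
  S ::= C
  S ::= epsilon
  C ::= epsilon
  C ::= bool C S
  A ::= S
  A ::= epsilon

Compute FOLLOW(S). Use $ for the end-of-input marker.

FIRST(C) = {epsilon, bool}
FIRST(S) = {epsilon, bool, do}  (via A bool bool S, A do end, C)
FIRST(A) = {epsilon, bool, do}  (via S)
FOLLOW(S) includes $ since S is the start symbol.
FOLLOW(A): in S::=A bool bool S, A is followed by bool bool S with FIRST {bool}; in S::=A do end, A is followed by do end with FIRST {do}. Thus FOLLOW(A) = {bool, do}.
FOLLOW(S): in S::=A bool bool S, the suffix after S is empty (adds nothing new); in C::=bool C S, the suffix after S is empty, so FOLLOW(S) ⊇ FOLLOW(C) = {$, bool, do}; in A::=S, the suffix after S is empty, so FOLLOW(S) ⊇ FOLLOW(A) = {bool, do}. Thus FOLLOW(S) = {$, bool, do}.
FOLLOW(C): in S::=C, the suffix after C is empty, so FOLLOW(C) ⊇ FOLLOW(S) = {$, bool, do}; in C::=bool C S, C is followed by S with FIRST {epsilon, bool, do}; in C::=bool C S, the suffix after C is nullable (adds nothing new). Thus FOLLOW(C) = {$, bool, do}.

{$, bool, do}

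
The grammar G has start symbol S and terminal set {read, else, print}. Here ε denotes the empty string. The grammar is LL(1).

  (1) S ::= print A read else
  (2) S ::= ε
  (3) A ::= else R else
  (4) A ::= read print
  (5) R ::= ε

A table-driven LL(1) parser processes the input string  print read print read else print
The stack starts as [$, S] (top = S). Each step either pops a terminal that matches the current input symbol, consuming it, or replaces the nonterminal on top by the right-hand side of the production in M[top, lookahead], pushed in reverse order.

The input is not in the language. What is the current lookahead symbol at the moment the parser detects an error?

print

step 1: stack=$ S  input=print read print read else print $  — expand S ::= print A read else
step 2: stack=$ else read A print  input=print read print read else print $  — match print
step 3: stack=$ else read A  input=read print read else print $  — expand A ::= read print
step 4: stack=$ else read print read  input=read print read else print $  — match read
step 5: stack=$ else read print  input=print read else print $  — match print
step 6: stack=$ else read  input=read else print $  — match read
step 7: stack=$ else  input=else print $  — match else
step 8: stack=$  input=print $  — error: stack empty but input remains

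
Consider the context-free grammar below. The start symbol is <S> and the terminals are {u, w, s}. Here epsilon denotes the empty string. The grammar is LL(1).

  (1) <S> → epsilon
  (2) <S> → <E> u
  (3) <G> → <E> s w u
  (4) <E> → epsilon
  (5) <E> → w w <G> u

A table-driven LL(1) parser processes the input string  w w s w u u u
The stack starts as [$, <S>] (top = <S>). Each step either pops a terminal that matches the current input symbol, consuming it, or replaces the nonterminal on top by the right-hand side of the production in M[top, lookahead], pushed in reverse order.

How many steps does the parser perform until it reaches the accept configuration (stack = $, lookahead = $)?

11

step 1: stack=$ <S>  input=w w s w u u u $  — expand <S> → <E> u
step 2: stack=$ u <E>  input=w w s w u u u $  — expand <E> → w w <G> u
step 3: stack=$ u u <G> w w  input=w w s w u u u $  — match w
step 4: stack=$ u u <G> w  input=w s w u u u $  — match w
step 5: stack=$ u u <G>  input=s w u u u $  — expand <G> → <E> s w u
step 6: stack=$ u u u w s <E>  input=s w u u u $  — expand <E> → epsilon
step 7: stack=$ u u u w s  input=s w u u u $  — match s
step 8: stack=$ u u u w  input=w u u u $  — match w
step 9: stack=$ u u u  input=u u u $  — match u
step 10: stack=$ u u  input=u u $  — match u
step 11: stack=$ u  input=u $  — match u
Accept reached after 11 steps.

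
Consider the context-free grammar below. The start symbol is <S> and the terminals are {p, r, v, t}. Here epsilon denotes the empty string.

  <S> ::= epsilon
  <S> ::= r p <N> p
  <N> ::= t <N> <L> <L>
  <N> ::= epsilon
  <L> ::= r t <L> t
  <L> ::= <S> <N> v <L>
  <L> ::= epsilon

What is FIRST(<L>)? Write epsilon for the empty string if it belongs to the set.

FIRST(<S>): from <S>::=epsilon we get {epsilon}; from <S>::=r p <N> p we get {r}. So FIRST(<S>) = {epsilon, r}.
FIRST(<N>): from <N>::=t <N> <L> <L> we get {t}; from <N>::=epsilon we get {epsilon}. So FIRST(<N>) = {epsilon, t}.
FIRST(<L>): from <L>::=r t <L> t we get {r}; from <L>::=<S> <N> v <L> we get {r, t, v}; from <L>::=epsilon we get {epsilon}. So FIRST(<L>) = {epsilon, r, t, v}.

{epsilon, r, t, v}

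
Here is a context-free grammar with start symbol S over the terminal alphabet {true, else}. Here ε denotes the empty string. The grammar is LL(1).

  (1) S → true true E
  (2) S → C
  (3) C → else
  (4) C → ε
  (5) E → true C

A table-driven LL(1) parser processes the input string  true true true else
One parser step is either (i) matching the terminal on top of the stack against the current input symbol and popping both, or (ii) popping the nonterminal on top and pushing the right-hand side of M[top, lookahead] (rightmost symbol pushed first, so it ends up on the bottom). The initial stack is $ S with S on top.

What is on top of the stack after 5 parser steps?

step 1: stack=$ S  input=true true true else $  — expand S → true true E
step 2: stack=$ E true true  input=true true true else $  — match true
step 3: stack=$ E true  input=true true else $  — match true
step 4: stack=$ E  input=true else $  — expand E → true C
step 5: stack=$ C true  input=true else $  — match true
Stack after step 5: $ C (top = C).

C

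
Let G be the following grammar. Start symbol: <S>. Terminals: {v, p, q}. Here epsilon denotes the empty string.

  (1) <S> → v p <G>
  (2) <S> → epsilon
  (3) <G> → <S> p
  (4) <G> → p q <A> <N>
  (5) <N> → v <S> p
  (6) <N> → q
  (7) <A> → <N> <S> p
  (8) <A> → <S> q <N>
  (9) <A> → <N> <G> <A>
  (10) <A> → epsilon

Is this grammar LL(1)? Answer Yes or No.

FIRST(<S>) = {epsilon, v}
FIRST(<G>) = {p, v}
FIRST(<N>) = {q, v}
FIRST(<A>) = {epsilon, q, v}
FOLLOW(<S>) = {$, p, q}
FOLLOW(<G>) = {$, p, q, v}
FOLLOW(<N>) = {$, p, q, v}
FOLLOW(<A>) = {q, v}
Cell M[<A>, q] receives both <A> → <N> <S> p and <A> → <S> q <N> and <A> → <N> <G> <A> and <A> → epsilon — the grammar is not LL(1).

No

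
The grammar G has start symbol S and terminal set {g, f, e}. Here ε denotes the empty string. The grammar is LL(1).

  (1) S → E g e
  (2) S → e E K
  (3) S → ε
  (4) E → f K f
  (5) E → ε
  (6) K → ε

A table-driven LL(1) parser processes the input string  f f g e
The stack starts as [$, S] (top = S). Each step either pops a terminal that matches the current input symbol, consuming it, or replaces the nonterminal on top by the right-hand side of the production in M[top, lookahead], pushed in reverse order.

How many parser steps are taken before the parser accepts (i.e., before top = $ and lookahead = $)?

7

step 1: stack=$ S  input=f f g e $  — expand S → E g e
step 2: stack=$ e g E  input=f f g e $  — expand E → f K f
step 3: stack=$ e g f K f  input=f f g e $  — match f
step 4: stack=$ e g f K  input=f g e $  — expand K → ε
step 5: stack=$ e g f  input=f g e $  — match f
step 6: stack=$ e g  input=g e $  — match g
step 7: stack=$ e  input=e $  — match e
Accept reached after 7 steps.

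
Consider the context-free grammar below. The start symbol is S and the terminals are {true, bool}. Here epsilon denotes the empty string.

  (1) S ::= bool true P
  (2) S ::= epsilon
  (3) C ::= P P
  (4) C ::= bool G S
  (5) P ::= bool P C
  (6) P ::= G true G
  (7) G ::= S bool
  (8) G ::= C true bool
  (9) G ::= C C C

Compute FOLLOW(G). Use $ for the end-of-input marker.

FIRST(S): from S::=bool true P we get {bool}; from S::=epsilon we get {epsilon}. So FIRST(S) = {epsilon, bool}.
FIRST(C): from C::=P P we get {bool}; from C::=bool G S we get {bool}. So FIRST(C) = {bool}.
FIRST(G): from G::=S bool we get {bool}; from G::=C true bool we get {bool}; from G::=C C C we get {bool}. So FIRST(G) = {bool}.
FIRST(P): from P::=bool P C we get {bool}; from P::=G true G we get {bool}. So FIRST(P) = {bool}.
FOLLOW(S) includes $ since S is the start symbol.
FOLLOW(S): in C::=bool G S, the suffix after S is empty, so FOLLOW(S) ⊇ FOLLOW(C) = {$, bool, true}; in G::=S bool, S is followed by bool with FIRST {bool}. Thus FOLLOW(S) = {$, bool, true}.
FOLLOW(C): in P::=bool P C, the suffix after C is empty, so FOLLOW(C) ⊇ FOLLOW(P) = {$, bool, true}; in G::=C true bool, C is followed by true bool with FIRST {true}; in G::=C C C (occurrence 1), C is followed by C C with FIRST {bool}; in G::=C C C (occurrence 2), C is followed by C with FIRST {bool}; in G::=C C C (occurrence 3), the suffix after C is empty, so FOLLOW(C) ⊇ FOLLOW(G) = {$, bool, true}. Thus FOLLOW(C) = {$, bool, true}.
FOLLOW(P): in S::=bool true P, the suffix after P is empty, so FOLLOW(P) ⊇ FOLLOW(S) = {$, bool, true}; in C::=P P (occurrence 1), P is followed by P with FIRST {bool}; in C::=P P (occurrence 2), the suffix after P is empty, so FOLLOW(P) ⊇ FOLLOW(C) = {$, bool, true}; in P::=bool P C, P is followed by C with FIRST {bool}. Thus FOLLOW(P) = {$, bool, true}.
FOLLOW(G): in C::=bool G S, G is followed by S with FIRST {epsilon, bool}; in C::=bool G S, the suffix after G is nullable, so FOLLOW(G) ⊇ FOLLOW(C) = {$, bool, true}; in P::=G true G (occurrence 1), G is followed by true G with FIRST {true}; in P::=G true G (occurrence 2), the suffix after G is empty, so FOLLOW(G) ⊇ FOLLOW(P) = {$, bool, true}. Thus FOLLOW(G) = {$, bool, true}.

{$, bool, true}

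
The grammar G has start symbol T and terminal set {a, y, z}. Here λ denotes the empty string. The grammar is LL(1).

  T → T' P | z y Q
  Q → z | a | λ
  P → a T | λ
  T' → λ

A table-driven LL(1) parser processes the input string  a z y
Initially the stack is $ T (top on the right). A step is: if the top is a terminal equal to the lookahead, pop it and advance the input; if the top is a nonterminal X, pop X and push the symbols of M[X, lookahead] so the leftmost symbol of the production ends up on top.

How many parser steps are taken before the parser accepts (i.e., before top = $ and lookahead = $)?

     Stack    Input    Action
  1  $ T      a z y $  expand T → T' P
  2  $ P T'   a z y $  expand T' → λ
  3  $ P      a z y $  expand P → a T
  4  $ T a    a z y $  match a
  5  $ T      z y $    expand T → z y Q
  6  $ Q y z  z y $    match z
  7  $ Q y    y $      match y
  8  $ Q      $        expand Q → λ
Accept reached after 8 steps.

8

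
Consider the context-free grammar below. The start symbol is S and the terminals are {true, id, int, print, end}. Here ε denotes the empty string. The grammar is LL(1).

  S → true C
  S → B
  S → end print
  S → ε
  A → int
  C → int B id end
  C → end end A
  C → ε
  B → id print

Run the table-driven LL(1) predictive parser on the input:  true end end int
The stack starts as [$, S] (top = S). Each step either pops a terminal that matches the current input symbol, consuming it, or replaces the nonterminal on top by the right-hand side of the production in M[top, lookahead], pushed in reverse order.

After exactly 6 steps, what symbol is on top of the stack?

int

     Stack        Input               Action
  1  $ S          true end end int $  expand S → true C
  2  $ C true     true end end int $  match true
  3  $ C          end end int $       expand C → end end A
  4  $ A end end  end end int $       match end
  5  $ A end      end int $           match end
  6  $ A          int $               expand A → int
Stack after step 6: $ int (top = int).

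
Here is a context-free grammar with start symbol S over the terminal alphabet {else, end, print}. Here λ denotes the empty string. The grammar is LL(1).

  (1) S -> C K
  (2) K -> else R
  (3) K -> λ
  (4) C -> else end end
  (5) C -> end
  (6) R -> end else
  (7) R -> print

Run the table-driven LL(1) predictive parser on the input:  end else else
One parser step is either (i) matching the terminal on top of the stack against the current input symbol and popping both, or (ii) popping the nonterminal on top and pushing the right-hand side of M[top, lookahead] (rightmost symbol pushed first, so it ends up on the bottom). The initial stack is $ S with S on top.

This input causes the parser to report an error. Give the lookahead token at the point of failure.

     Stack     Input            Action
  1  $ S       end else else $  expand S -> C K
  2  $ K C     end else else $  expand C -> end
  3  $ K end   end else else $  match end
  4  $ K       else else $      expand K -> else R
  5  $ R else  else else $      match else
  6  $ R       else $           error: M[R, else] is empty

else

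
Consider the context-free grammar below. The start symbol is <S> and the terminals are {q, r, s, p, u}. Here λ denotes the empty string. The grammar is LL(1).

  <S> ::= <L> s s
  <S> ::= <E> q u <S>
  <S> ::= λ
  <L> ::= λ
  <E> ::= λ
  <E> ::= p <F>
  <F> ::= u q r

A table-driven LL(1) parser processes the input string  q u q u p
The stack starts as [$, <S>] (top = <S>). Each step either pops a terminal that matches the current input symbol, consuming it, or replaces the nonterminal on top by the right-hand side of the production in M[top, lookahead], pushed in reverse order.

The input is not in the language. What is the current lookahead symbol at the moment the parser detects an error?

step 1: stack=$ <S>  input=q u q u p $  — expand <S> ::= <E> q u <S>
step 2: stack=$ <S> u q <E>  input=q u q u p $  — expand <E> ::= λ
step 3: stack=$ <S> u q  input=q u q u p $  — match q
step 4: stack=$ <S> u  input=u q u p $  — match u
step 5: stack=$ <S>  input=q u p $  — expand <S> ::= <E> q u <S>
step 6: stack=$ <S> u q <E>  input=q u p $  — expand <E> ::= λ
step 7: stack=$ <S> u q  input=q u p $  — match q
step 8: stack=$ <S> u  input=u p $  — match u
step 9: stack=$ <S>  input=p $  — expand <S> ::= <E> q u <S>
step 10: stack=$ <S> u q <E>  input=p $  — expand <E> ::= p <F>
step 11: stack=$ <S> u q <F> p  input=p $  — match p
step 12: stack=$ <S> u q <F>  input=$  — error: M[<F>, $] is empty

$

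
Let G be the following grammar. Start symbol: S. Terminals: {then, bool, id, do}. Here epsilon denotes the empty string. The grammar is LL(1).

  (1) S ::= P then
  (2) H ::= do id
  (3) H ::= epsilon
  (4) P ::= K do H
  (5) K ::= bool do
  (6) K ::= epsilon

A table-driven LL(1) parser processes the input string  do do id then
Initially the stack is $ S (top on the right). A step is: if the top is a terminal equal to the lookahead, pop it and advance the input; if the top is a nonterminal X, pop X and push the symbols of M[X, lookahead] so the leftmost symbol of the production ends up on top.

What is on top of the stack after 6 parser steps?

step 1: stack=$ S  input=do do id then $  — expand S ::= P then
step 2: stack=$ then P  input=do do id then $  — expand P ::= K do H
step 3: stack=$ then H do K  input=do do id then $  — expand K ::= epsilon
step 4: stack=$ then H do  input=do do id then $  — match do
step 5: stack=$ then H  input=do id then $  — expand H ::= do id
step 6: stack=$ then id do  input=do id then $  — match do
Stack after step 6: $ then id (top = id).

id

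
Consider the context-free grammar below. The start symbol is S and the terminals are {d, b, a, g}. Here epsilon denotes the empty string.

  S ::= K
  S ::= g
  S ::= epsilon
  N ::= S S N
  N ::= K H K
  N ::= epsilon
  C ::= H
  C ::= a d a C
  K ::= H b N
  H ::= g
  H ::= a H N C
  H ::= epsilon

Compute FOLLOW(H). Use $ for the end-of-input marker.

{a, b, g}

FIRST(H) = {epsilon, a, g}
FIRST(C) = {epsilon, a, g}  (via H)
FIRST(K) = {a, b, g}  (via H b N)
FIRST(S) = {epsilon, a, b, g}  (via K)
FIRST(N) = {epsilon, a, b, g}  (via S S N, K H K)
FOLLOW(S) includes $ since S is the start symbol.
FOLLOW(S): in N::=S S N (occurrence 1), S is followed by S N with FIRST {epsilon, a, b, g}; in N::=S S N (occurrence 1), the suffix after S is nullable, so FOLLOW(S) ⊇ FOLLOW(N) = {$, a, b, g}; in N::=S S N (occurrence 2), S is followed by N with FIRST {epsilon, a, b, g}; in N::=S S N (occurrence 2), the suffix after S is nullable, so FOLLOW(S) ⊇ FOLLOW(N) = {$, a, b, g}. Thus FOLLOW(S) = {$, a, b, g}.
FOLLOW(N): in N::=S S N, the suffix after N is empty (adds nothing new); in K::=H b N, the suffix after N is empty, so FOLLOW(N) ⊇ FOLLOW(K) = {$, a, b, g}; in H::=a H N C, N is followed by C with FIRST {epsilon, a, g}; in H::=a H N C, the suffix after N is nullable, so FOLLOW(N) ⊇ FOLLOW(H) = {a, b, g}. Thus FOLLOW(N) = {$, a, b, g}.
FOLLOW(K): in S::=K, the suffix after K is empty, so FOLLOW(K) ⊇ FOLLOW(S) = {$, a, b, g}; in N::=K H K (occurrence 1), K is followed by H K with FIRST {a, b, g}; in N::=K H K (occurrence 2), the suffix after K is empty, so FOLLOW(K) ⊇ FOLLOW(N) = {$, a, b, g}. Thus FOLLOW(K) = {$, a, b, g}.
FOLLOW(C): in C::=a d a C, the suffix after C is empty (adds nothing new); in H::=a H N C, the suffix after C is empty, so FOLLOW(C) ⊇ FOLLOW(H) = {a, b, g}. Thus FOLLOW(C) = {a, b, g}.
FOLLOW(H): in N::=K H K, H is followed by K with FIRST {a, b, g}; in C::=H, the suffix after H is empty, so FOLLOW(H) ⊇ FOLLOW(C) = {a, b, g}; in K::=H b N, H is followed by b N with FIRST {b}; in H::=a H N C, H is followed by N C with FIRST {epsilon, a, b, g}; in H::=a H N C, the suffix after H is nullable (adds nothing new). Thus FOLLOW(H) = {a, b, g}.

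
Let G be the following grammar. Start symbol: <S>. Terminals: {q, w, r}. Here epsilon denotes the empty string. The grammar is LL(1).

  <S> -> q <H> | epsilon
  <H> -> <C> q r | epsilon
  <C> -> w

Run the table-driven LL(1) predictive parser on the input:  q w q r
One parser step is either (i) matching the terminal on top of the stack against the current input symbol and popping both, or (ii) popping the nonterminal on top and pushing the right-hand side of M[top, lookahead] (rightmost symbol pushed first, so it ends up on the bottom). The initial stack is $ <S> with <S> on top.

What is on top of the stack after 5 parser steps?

q

     Stack      Input      Action
  1  $ <S>      q w q r $  expand <S> -> q <H>
  2  $ <H> q    q w q r $  match q
  3  $ <H>      w q r $    expand <H> -> <C> q r
  4  $ r q <C>  w q r $    expand <C> -> w
  5  $ r q w    w q r $    match w
Stack after step 5: $ r q (top = q).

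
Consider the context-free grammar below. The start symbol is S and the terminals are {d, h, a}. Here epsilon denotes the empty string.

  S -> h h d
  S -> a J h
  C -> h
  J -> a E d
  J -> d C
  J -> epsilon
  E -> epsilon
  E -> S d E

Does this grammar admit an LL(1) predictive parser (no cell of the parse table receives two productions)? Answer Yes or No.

FIRST(S) = {a, h}
FIRST(C) = {h}
FIRST(J) = {epsilon, a, d}
FIRST(E) = {epsilon, a, h}
FOLLOW(S) = {$, d}
FOLLOW(C) = {h}
FOLLOW(J) = {h}
FOLLOW(E) = {d}
Each cell of M receives at most one production.

Yes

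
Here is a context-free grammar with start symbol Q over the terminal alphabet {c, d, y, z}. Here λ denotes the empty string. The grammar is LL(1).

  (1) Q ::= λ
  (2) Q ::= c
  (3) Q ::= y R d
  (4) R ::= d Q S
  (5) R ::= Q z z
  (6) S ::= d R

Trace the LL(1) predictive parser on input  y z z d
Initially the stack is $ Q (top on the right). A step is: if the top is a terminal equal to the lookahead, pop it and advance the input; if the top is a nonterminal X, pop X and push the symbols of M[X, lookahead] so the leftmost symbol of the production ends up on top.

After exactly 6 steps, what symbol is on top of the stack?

d

     Stack      Input      Action
  1  $ Q        y z z d $  expand Q ::= y R d
  2  $ d R y    y z z d $  match y
  3  $ d R      z z d $    expand R ::= Q z z
  4  $ d z z Q  z z d $    expand Q ::= λ
  5  $ d z z    z z d $    match z
  6  $ d z      z d $      match z
Stack after step 6: $ d (top = d).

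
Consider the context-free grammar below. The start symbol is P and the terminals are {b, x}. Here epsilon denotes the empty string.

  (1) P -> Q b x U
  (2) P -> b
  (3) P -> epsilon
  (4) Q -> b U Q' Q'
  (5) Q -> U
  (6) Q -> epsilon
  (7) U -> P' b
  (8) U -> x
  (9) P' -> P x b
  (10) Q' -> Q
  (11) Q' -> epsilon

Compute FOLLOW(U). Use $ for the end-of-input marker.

{$, b, x}

FIRST(P): from P->Q b x U we get {b, x}; from P->b we get {b}; from P->epsilon we get {epsilon}. So FIRST(P) = {epsilon, b, x}.
FIRST(P'): from P'->P x b we get {b, x}. So FIRST(P') = {b, x}.
FIRST(U): from U->P' b we get {b, x}; from U->x we get {x}. So FIRST(U) = {b, x}.
FIRST(Q): from Q->b U Q' Q' we get {b}; from Q->U we get {b, x}; from Q->epsilon we get {epsilon}. So FIRST(Q) = {epsilon, b, x}.
FIRST(Q'): from Q'->Q we get {epsilon, b, x}; from Q'->epsilon we get {epsilon}. So FIRST(Q') = {epsilon, b, x}.
FOLLOW(P) includes $ since P is the start symbol.
FOLLOW(P): in P'->P x b, P is followed by x b with FIRST {x}. Thus FOLLOW(P) = {$, x}.
FOLLOW(P'): in U->P' b, P' is followed by b with FIRST {b}. Thus FOLLOW(P') = {b}.
FOLLOW(Q): in P->Q b x U, Q is followed by b x U with FIRST {b}; in Q'->Q, the suffix after Q is empty, so FOLLOW(Q) ⊇ FOLLOW(Q') = {b, x}. Thus FOLLOW(Q) = {b, x}.
FOLLOW(U): in P->Q b x U, the suffix after U is empty, so FOLLOW(U) ⊇ FOLLOW(P) = {$, x}; in Q->b U Q' Q', U is followed by Q' Q' with FIRST {epsilon, b, x}; in Q->b U Q' Q', the suffix after U is nullable, so FOLLOW(U) ⊇ FOLLOW(Q) = {b, x}; in Q->U, the suffix after U is empty, so FOLLOW(U) ⊇ FOLLOW(Q) = {b, x}. Thus FOLLOW(U) = {$, b, x}.
FOLLOW(Q'): in Q->b U Q' Q' (occurrence 1), Q' is followed by Q' with FIRST {epsilon, b, x}; in Q->b U Q' Q' (occurrence 1), the suffix after Q' is nullable, so FOLLOW(Q') ⊇ FOLLOW(Q) = {b, x}; in Q->b U Q' Q' (occurrence 2), the suffix after Q' is empty, so FOLLOW(Q') ⊇ FOLLOW(Q) = {b, x}. Thus FOLLOW(Q') = {b, x}.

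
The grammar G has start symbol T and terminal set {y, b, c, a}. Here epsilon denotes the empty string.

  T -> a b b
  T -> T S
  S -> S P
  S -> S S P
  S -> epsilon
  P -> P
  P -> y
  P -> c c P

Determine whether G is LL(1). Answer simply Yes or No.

FIRST(T) = {a}
FIRST(S) = {epsilon, c, y}
FIRST(P) = {c, y}
FOLLOW(T) = {$, c, y}
FOLLOW(S) = {$, c, y}
FOLLOW(P) = {$, c, y}
Cell M[P, c] receives both P -> P and P -> c c P — the grammar is not LL(1).

No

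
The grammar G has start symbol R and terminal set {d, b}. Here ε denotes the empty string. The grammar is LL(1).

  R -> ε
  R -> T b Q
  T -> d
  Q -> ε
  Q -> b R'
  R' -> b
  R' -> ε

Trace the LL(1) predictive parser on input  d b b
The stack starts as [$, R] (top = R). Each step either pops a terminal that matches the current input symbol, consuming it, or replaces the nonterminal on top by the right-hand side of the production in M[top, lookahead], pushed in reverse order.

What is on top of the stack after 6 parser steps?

R'

     Stack    Input    Action
  1  $ R      d b b $  expand R -> T b Q
  2  $ Q b T  d b b $  expand T -> d
  3  $ Q b d  d b b $  match d
  4  $ Q b    b b $    match b
  5  $ Q      b $      expand Q -> b R'
  6  $ R' b   b $      match b
Stack after step 6: $ R' (top = R').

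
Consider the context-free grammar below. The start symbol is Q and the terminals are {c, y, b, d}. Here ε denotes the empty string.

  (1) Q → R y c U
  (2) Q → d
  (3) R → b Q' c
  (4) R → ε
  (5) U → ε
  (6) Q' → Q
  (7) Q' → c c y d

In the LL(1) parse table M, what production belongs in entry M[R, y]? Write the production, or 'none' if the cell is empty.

R → ε

FIRST(R) = {ε, b}
FIRST(U) = {ε}
FIRST(Q) = {b, d, y}  (via R y c U)
FIRST(Q') = {b, c, d, y}  (via Q)
FOLLOW(Q) includes $ since Q is the start symbol.
FOLLOW(R): in Q→R y c U, R is followed by y c U with FIRST {y}. Thus FOLLOW(R) = {y}.
For R → b Q' c: FIRST(b Q' c) = {b}, so it goes in M[R, t] for t ∈ {b}.
For R → ε: FIRST(ε) = {ε}, so it goes in M[R, t] for t ∈ {}; since ε ∈ FIRST, also for every t ∈ FOLLOW(R) = {y}.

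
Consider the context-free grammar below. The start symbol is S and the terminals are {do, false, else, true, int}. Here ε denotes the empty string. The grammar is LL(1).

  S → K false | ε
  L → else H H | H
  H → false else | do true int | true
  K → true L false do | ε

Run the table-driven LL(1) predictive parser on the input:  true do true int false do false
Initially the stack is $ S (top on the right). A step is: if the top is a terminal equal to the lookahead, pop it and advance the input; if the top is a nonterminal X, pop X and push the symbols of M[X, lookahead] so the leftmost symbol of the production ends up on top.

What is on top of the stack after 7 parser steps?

int

step 1: stack=$ S  input=true do true int false do false $  — expand S → K false
step 2: stack=$ false K  input=true do true int false do false $  — expand K → true L false do
step 3: stack=$ false do false L true  input=true do true int false do false $  — match true
step 4: stack=$ false do false L  input=do true int false do false $  — expand L → H
step 5: stack=$ false do false H  input=do true int false do false $  — expand H → do true int
step 6: stack=$ false do false int true do  input=do true int false do false $  — match do
step 7: stack=$ false do false int true  input=true int false do false $  — match true
Stack after step 7: $ false do false int (top = int).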